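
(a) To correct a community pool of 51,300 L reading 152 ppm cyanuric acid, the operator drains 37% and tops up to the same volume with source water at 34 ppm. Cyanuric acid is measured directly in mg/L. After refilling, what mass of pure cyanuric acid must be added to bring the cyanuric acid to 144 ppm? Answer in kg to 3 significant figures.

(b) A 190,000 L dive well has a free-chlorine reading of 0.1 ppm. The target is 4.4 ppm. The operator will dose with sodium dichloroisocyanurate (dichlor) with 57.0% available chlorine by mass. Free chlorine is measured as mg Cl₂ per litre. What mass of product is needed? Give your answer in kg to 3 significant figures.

(a) 1.83 kg; (b) 1.43 kg

(a) After draining 37% and refilling: 152 × 0.63 + 34 × 0.37 = 108.34 ppm.
(a) Deficit to target: 144 − 108.34 = 35.66 mg/L.
(a) Mass: 35.66 mg/L × 51,300 L = 1829 g cyanuric acid.

(b) Chlorine deficit: 4.4 − 0.1 = 4.3 ppm = 4.3 mg/L as Cl₂.
(b) Cl₂ equivalent needed: 4.3 mg/L × 190,000 L = 817,000 mg = 817 g.
(b) Product at 57.0% available chlorine: 817 / 0.57 = 1433 g.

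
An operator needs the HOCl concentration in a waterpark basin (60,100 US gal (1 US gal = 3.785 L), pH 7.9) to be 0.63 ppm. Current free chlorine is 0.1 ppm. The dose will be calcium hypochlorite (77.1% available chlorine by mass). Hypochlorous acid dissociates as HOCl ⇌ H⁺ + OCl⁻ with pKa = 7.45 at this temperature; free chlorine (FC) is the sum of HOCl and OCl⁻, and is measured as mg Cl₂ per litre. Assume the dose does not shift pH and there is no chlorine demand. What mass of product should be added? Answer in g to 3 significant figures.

Volume: 60,100 US gal × 3.785 L/gal = 227,478 L.
[OCl⁻]/[HOCl] = 10^(pH − pKa) = 10^(7.9 − 7.45) = 2.818; fraction as HOCl = 1/(1 + 2.818) = 0.2619.
Free chlorine required for 0.63 ppm HOCl: 0.63 / 0.2619 = 2.406 ppm.
FC to add: 2.406 − 0.1 = 2.306 mg/L as Cl₂.
Cl₂ equivalent: 2.306 mg/L × 227,478 L = 524.5 g.
Product at 77.1% available Cl: 524.5 / 0.771 = 680.2 g.

680 g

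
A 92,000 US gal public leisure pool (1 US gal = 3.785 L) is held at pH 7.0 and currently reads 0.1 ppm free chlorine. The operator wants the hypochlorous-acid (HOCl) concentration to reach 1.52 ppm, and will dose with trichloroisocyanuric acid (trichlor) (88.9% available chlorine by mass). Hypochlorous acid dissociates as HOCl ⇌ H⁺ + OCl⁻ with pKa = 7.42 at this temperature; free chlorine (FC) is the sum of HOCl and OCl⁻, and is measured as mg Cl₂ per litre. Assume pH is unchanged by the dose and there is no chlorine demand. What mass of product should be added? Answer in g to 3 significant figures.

Volume: 92,000 US gal × 3.785 L/gal = 348,220 L.
[OCl⁻]/[HOCl] = 10^(pH − pKa) = 10^(7.0 − 7.42) = 0.3802; fraction as HOCl = 1/(1 + 0.3802) = 0.7245.
Free chlorine required for 1.52 ppm HOCl: 1.52 / 0.7245 = 2.098 ppm.
FC to add: 2.098 − 0.1 = 1.998 mg/L as Cl₂.
Cl₂ equivalent: 1.998 mg/L × 348,220 L = 695.7 g.
Product at 88.9% available Cl: 695.7 / 0.889 = 782.6 g.

783 g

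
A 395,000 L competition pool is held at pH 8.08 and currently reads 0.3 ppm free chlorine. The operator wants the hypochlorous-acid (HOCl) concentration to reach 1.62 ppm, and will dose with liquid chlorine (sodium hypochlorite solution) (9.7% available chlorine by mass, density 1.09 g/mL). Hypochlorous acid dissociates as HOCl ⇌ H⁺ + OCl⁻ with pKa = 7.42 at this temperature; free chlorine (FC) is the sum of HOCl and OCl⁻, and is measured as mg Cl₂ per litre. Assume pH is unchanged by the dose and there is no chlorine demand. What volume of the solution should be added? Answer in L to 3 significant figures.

32.6 L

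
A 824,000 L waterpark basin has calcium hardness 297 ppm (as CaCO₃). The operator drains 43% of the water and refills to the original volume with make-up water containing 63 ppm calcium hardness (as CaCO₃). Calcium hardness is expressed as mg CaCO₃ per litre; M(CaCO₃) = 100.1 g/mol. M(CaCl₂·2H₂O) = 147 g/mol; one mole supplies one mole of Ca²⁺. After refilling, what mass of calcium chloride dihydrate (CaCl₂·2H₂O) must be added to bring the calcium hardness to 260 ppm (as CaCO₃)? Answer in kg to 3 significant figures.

77.0 kg

After draining 43% and refilling: 297 × 0.57 + 63 × 0.43 = 196.38 ppm.
Deficit to target: 260 − 196.38 = 63.62 mg/L.
As CaCO₃: 63.62 mg/L × 824,000 L = 52,420 g; ÷ 100.1 = 523.7 mol Ca²⁺.
Mass: 523.7 × 147 = 76,980 g.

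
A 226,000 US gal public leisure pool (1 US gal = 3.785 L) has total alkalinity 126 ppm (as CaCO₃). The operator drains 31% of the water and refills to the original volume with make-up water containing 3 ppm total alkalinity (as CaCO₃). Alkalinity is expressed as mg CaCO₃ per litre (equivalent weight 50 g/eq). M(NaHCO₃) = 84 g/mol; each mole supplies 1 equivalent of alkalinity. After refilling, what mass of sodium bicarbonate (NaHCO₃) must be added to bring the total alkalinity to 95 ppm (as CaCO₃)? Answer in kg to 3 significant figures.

10.2 kg

Volume: 226,000 US gal × 3.785 L/gal = 855,410 L.
After draining 31% and refilling: 126 × 0.69 + 3 × 0.31 = 87.87 ppm.
Deficit to target: 95 − 87.87 = 7.13 mg/L.
As CaCO₃: 7.13 mg/L × 855,410 L = 6099 g; ÷ 50 g/eq ÷ 1 = 122 mol NaHCO₃.
Mass: 122 × 84 = 10,250 g.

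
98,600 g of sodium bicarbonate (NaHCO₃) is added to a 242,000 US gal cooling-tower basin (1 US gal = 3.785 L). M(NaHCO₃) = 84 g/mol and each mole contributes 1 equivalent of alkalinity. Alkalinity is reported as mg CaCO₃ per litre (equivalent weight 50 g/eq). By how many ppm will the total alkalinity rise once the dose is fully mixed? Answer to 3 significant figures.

Volume: 242,000 US gal × 3.785 L/gal = 915,970 L.
Moles of NaHCO₃: 98,600 g ÷ 84 g/mol = 1174 mol → 1174 eq of alkalinity.
As CaCO₃: 1174 eq × 50 g/eq = 58,690 g.
Rise: 58,690 g / 915,970 L × 1000 = 64.07 mg/L.

64.1 ppm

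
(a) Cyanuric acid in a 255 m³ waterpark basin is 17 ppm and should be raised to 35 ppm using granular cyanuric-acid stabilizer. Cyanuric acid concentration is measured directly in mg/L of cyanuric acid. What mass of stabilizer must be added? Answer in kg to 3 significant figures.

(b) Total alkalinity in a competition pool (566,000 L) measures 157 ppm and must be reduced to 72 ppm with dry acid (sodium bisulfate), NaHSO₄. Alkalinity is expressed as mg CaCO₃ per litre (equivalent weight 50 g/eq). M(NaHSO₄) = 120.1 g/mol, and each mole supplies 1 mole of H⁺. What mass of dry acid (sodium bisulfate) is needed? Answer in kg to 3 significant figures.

(a) 4.59 kg; (b) 116 kg

(a) Volume: 255 m³ = 255,000 L.
(a) CYA to add: (35 − 17) = 18 mg/L × 255,000 L = 4590 g cyanuric acid.

(b) Alkalinity to neutralize: (157 − 72) = 85 mg/L as CaCO₃ × 566,000 L = 48,110 g as CaCO₃.
(b) Equivalents of H⁺ required: 48,110 ÷ 50 g/eq = 962.2 eq = 962.2 mol NaHSO₄.
(b) Mass of NaHSO₄: 962.2 × 120.1 = 115,600 g.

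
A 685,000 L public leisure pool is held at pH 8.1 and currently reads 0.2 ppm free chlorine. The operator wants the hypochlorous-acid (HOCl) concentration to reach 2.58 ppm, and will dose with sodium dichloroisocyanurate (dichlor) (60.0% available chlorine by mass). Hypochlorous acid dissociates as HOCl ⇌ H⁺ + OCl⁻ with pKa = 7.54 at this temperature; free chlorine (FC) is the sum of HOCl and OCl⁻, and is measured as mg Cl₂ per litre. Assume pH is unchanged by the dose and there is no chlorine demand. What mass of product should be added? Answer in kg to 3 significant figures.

13.4 kg

[OCl⁻]/[HOCl] = 10^(pH − pKa) = 10^(8.1 − 7.54) = 3.631; fraction as HOCl = 1/(1 + 3.631) = 0.2159.
Free chlorine required for 2.58 ppm HOCl: 2.58 / 0.2159 = 11.95 ppm.
FC to add: 11.95 − 0.2 = 11.75 mg/L as Cl₂.
Cl₂ equivalent: 11.75 mg/L × 685,000 L = 8047 g.
Product at 60.0% available Cl: 8047 / 0.6 = 13,410 g.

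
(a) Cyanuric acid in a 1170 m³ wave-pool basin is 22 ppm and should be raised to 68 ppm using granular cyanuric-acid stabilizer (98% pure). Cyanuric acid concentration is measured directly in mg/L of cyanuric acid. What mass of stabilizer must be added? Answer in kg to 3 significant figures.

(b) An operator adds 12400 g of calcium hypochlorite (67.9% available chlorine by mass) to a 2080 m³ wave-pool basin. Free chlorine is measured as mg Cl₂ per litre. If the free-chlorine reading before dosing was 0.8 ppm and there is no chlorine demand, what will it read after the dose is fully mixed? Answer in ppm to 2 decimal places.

(a) Volume: 1170 m³ = 1,170,000 L.
(a) CYA to add: (68 − 22) = 46 mg/L × 1,170,000 L = 53,820 g cyanuric acid.
(a) At 98% purity: 53,820 / 0.98 = 54,920 g product.

(b) Volume: 2080 m³ = 2,080,000 L.
(b) Available chlorine delivered: 12,400 g × 0.679 = 8420 g as Cl₂.
(b) Concentration rise: 8420 g / 2,080,000 L = 4.048 mg/L = 4.05 ppm.
(b) Final FC: 0.8 + 4.05 = 4.85 ppm.

(a) 54.9 kg; (b) 4.85 ppm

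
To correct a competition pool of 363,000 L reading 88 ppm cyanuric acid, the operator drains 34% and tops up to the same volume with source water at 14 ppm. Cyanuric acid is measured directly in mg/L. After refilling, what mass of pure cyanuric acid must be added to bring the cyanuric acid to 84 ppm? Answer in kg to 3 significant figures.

7.68 kg

After draining 34% and refilling: 88 × 0.66 + 14 × 0.34 = 62.84 ppm.
Deficit to target: 84 − 62.84 = 21.16 mg/L.
Mass: 21.16 mg/L × 363,000 L = 7681 g cyanuric acid.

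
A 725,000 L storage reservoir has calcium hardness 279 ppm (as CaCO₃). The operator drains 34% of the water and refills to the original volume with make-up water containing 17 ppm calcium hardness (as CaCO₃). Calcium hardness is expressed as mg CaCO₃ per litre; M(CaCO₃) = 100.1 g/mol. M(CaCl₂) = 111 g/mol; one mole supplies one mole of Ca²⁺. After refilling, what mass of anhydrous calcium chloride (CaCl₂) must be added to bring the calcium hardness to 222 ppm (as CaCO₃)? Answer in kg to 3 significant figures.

After draining 34% and refilling: 279 × 0.66 + 17 × 0.34 = 189.92 ppm.
Deficit to target: 222 − 189.92 = 32.08 mg/L.
As CaCO₃: 32.08 mg/L × 725,000 L = 23,260 g; ÷ 100.1 = 232.3 mol Ca²⁺.
Mass: 232.3 × 111 = 25,790 g.

25.8 kg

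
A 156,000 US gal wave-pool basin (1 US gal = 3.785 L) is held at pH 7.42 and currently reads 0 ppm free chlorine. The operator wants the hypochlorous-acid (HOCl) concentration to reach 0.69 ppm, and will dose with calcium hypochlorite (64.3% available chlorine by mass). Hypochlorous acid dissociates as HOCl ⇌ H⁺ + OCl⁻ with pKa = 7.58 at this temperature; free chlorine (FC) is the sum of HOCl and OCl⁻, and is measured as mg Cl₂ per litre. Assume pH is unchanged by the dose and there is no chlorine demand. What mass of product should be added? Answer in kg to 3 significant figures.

Volume: 156,000 US gal × 3.785 L/gal = 590,460 L.
[OCl⁻]/[HOCl] = 10^(pH − pKa) = 10^(7.42 − 7.58) = 0.6918; fraction as HOCl = 1/(1 + 0.6918) = 0.5911.
Free chlorine required for 0.69 ppm HOCl: 0.69 / 0.5911 = 1.167 ppm.
FC to add: 1.167 − 0 = 1.167 mg/L as Cl₂.
Cl₂ equivalent: 1.167 mg/L × 590,460 L = 689.3 g.
Product at 64.3% available Cl: 689.3 / 0.643 = 1072 g.

1.07 kg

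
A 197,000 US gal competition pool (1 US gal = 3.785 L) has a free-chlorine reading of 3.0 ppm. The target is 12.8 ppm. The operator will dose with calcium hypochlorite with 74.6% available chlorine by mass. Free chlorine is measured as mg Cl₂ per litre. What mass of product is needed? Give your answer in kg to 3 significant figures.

Volume: 197,000 US gal × 3.785 L/gal = 745,645 L.
Chlorine deficit: 12.8 − 3.0 = 9.8 ppm = 9.8 mg/L as Cl₂.
Cl₂ equivalent needed: 9.8 mg/L × 745,645 L = 7,307,000 mg = 7307 g.
Product at 74.6% available chlorine: 7307 / 0.746 = 9795 g.

9.80 kg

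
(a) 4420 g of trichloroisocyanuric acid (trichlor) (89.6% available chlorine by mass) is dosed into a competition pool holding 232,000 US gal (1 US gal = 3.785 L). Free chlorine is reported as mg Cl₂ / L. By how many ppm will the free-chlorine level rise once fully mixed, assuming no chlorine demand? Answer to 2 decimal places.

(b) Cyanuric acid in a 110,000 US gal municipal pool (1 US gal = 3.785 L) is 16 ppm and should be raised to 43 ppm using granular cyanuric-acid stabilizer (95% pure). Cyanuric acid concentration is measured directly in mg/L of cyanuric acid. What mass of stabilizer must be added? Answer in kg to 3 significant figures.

(a) 4.51 ppm; (b) 11.8 kg

(a) Volume: 232,000 US gal × 3.785 L/gal = 878,120 L.
(a) Available chlorine delivered: 4420 g × 0.896 = 3960 g as Cl₂.
(a) Concentration rise: 3960 g / 878,120 L = 4.51 mg/L = 4.51 ppm.

(b) Volume: 110,000 US gal × 3.785 L/gal = 416,350 L.
(b) CYA to add: (43 − 16) = 27 mg/L × 416,350 L = 11,240 g cyanuric acid.
(b) At 95% purity: 11,240 / 0.95 = 11,830 g product.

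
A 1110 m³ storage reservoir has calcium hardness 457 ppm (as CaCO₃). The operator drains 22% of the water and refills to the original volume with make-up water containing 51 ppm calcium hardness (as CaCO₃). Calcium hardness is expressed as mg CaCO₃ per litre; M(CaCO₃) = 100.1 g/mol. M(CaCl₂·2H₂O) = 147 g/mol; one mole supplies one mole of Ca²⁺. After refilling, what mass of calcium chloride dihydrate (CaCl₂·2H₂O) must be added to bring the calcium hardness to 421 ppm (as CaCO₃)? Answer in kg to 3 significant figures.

Volume: 1110 m³ = 1,110,000 L.
After draining 22% and refilling: 457 × 0.78 + 51 × 0.22 = 367.68 ppm.
Deficit to target: 421 − 367.68 = 53.32 mg/L.
As CaCO₃: 53.32 mg/L × 1,110,000 L = 59,190 g; ÷ 100.1 = 591.3 mol Ca²⁺.
Mass: 591.3 × 147 = 86,920 g.

86.9 kg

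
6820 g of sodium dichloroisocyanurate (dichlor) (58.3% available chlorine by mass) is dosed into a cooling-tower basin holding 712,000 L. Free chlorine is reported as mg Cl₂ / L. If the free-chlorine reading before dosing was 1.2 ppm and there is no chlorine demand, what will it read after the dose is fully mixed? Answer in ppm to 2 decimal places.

6.78 ppm

Available chlorine delivered: 6820 g × 0.583 = 3976 g as Cl₂.
Concentration rise: 3976 g / 712,000 L = 5.584 mg/L = 5.58 ppm.
Final FC: 1.2 + 5.58 = 6.78 ppm.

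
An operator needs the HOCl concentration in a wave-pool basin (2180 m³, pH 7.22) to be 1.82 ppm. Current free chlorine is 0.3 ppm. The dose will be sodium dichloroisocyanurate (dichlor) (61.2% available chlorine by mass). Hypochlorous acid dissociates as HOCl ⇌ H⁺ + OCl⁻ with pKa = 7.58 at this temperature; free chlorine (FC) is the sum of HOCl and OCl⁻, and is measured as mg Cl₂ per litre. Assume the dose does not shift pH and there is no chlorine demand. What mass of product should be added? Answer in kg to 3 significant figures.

Volume: 2180 m³ = 2,180,000 L.
[OCl⁻]/[HOCl] = 10^(pH − pKa) = 10^(7.22 − 7.58) = 0.4365; fraction as HOCl = 1/(1 + 0.4365) = 0.6961.
Free chlorine required for 1.82 ppm HOCl: 1.82 / 0.6961 = 2.614 ppm.
FC to add: 2.614 − 0.3 = 2.314 mg/L as Cl₂.
Cl₂ equivalent: 2.314 mg/L × 2,180,000 L = 5046 g.
Product at 61.2% available Cl: 5046 / 0.612 = 8244 g.

8.24 kg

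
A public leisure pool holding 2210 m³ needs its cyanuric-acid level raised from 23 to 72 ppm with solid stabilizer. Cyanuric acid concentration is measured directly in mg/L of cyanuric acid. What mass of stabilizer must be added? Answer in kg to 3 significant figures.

Volume: 2210 m³ = 2,210,000 L.
CYA to add: (72 − 23) = 49 mg/L × 2,210,000 L = 108,300 g cyanuric acid.

108 kg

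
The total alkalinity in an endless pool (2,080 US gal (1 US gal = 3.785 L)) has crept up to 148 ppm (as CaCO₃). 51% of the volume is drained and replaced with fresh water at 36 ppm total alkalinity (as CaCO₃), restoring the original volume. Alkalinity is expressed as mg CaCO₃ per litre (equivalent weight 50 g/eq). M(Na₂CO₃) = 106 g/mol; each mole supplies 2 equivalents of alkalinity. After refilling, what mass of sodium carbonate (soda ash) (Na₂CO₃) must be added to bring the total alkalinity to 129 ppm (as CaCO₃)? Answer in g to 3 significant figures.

318 g

Volume: 2,080 US gal × 3.785 L/gal = 7,873 L.
After draining 51% and refilling: 148 × 0.49 + 36 × 0.51 = 90.88 ppm.
Deficit to target: 129 − 90.88 = 38.12 mg/L.
As CaCO₃: 38.12 mg/L × 7,873 L = 300.1 g; ÷ 50 g/eq ÷ 2 = 3.001 mol Na₂CO₃.
Mass: 3.001 × 106 = 318.1 g.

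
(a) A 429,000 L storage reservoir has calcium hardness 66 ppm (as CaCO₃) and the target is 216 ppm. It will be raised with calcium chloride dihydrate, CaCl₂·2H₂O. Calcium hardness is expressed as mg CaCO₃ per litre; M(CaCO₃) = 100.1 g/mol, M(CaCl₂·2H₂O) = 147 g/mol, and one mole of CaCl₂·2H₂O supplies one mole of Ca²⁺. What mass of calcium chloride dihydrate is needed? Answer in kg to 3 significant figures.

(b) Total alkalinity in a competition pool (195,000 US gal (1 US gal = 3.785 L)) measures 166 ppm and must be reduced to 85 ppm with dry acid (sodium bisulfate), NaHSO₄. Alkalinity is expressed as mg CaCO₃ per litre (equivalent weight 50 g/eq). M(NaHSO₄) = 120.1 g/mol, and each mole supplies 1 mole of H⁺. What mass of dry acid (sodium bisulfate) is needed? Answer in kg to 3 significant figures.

(a) 94.5 kg; (b) 144 kg

(a) Hardness to add: (216 − 66) = 150 mg/L as CaCO₃ × 429,000 L = 64,350 g as CaCO₃.
(a) Moles of Ca²⁺ (1 mol Ca²⁺ ≡ 1 mol CaCO₃): 64,350 / 100.1 g/mol = 642.9 mol.
(a) Mass of CaCl₂·2H₂O: 642.9 × 147 = 94,500 g.

(b) Volume: 195,000 US gal × 3.785 L/gal = 738,075 L.
(b) Alkalinity to neutralize: (166 − 85) = 81 mg/L as CaCO₃ × 738,075 L = 59,780 g as CaCO₃.
(b) Equivalents of H⁺ required: 59,780 ÷ 50 g/eq = 1196 eq = 1196 mol NaHSO₄.
(b) Mass of NaHSO₄: 1196 × 120.1 = 143,600 g.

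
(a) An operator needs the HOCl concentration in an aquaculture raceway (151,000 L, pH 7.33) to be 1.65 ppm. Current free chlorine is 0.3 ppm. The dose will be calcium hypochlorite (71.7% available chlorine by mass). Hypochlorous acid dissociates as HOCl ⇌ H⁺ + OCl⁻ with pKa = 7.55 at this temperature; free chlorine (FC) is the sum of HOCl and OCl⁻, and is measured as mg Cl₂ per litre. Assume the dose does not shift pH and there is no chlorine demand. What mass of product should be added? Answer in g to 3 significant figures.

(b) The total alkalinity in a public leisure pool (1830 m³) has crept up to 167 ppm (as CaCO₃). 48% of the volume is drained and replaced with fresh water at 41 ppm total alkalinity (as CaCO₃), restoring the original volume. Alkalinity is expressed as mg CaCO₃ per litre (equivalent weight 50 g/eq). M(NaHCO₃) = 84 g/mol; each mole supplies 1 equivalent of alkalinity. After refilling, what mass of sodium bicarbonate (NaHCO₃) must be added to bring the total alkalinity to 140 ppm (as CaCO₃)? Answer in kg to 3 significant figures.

(a) 494 g; (b) 103 kg

(a) [OCl⁻]/[HOCl] = 10^(pH − pKa) = 10^(7.33 − 7.55) = 0.6026; fraction as HOCl = 1/(1 + 0.6026) = 0.624.
(a) Free chlorine required for 1.65 ppm HOCl: 1.65 / 0.624 = 2.644 ppm.
(a) FC to add: 2.644 − 0.3 = 2.344 mg/L as Cl₂.
(a) Cl₂ equivalent: 2.344 mg/L × 151,000 L = 354 g.
(a) Product at 71.7% available Cl: 354 / 0.717 = 493.7 g.

(b) Volume: 1830 m³ = 1,830,000 L.
(b) After draining 48% and refilling: 167 × 0.52 + 41 × 0.48 = 106.52 ppm.
(b) Deficit to target: 140 − 106.52 = 33.48 mg/L.
(b) As CaCO₃: 33.48 mg/L × 1,830,000 L = 61,270 g; ÷ 50 g/eq ÷ 1 = 1225 mol NaHCO₃.
(b) Mass: 1225 × 84 = 102,900 g.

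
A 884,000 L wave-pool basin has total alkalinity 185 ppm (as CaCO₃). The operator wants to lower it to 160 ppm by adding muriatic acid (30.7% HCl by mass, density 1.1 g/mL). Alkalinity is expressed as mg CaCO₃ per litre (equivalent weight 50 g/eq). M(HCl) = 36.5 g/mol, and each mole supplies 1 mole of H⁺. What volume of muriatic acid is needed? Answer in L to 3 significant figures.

47.8 L

Alkalinity to neutralize: (185 − 160) = 25 mg/L as CaCO₃ × 884,000 L = 22,100 g as CaCO₃.
Equivalents of H⁺ required: 22,100 ÷ 50 g/eq = 442 eq = 442 mol HCl.
Mass of HCl: 442 × 36.5 = 16,130 g.
Mass of 30.7% solution: 16,130 / 0.307 = 52,550 g.
Volume: 52,550 g ÷ 1.1 g/mL = 47,770 mL.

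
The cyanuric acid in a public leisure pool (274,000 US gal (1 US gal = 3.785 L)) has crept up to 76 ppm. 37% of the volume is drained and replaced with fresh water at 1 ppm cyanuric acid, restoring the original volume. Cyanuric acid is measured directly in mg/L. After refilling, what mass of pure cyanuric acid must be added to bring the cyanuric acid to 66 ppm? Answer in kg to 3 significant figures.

18.4 kg

Volume: 274,000 US gal × 3.785 L/gal = 1,037,090 L.
After draining 37% and refilling: 76 × 0.63 + 1 × 0.37 = 48.25 ppm.
Deficit to target: 66 − 48.25 = 17.75 mg/L.
Mass: 17.75 mg/L × 1,037,090 L = 18,410 g cyanuric acid.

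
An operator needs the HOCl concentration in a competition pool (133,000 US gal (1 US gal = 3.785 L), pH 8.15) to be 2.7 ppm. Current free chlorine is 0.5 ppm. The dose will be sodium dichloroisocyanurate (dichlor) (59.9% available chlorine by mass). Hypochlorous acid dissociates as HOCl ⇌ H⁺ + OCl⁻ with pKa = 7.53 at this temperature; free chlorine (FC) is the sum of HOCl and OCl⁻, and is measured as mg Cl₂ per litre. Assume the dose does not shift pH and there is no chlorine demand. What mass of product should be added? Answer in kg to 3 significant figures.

Volume: 133,000 US gal × 3.785 L/gal = 503,405 L.
[OCl⁻]/[HOCl] = 10^(pH − pKa) = 10^(8.15 − 7.53) = 4.169; fraction as HOCl = 1/(1 + 4.169) = 0.1935.
Free chlorine required for 2.7 ppm HOCl: 2.7 / 0.1935 = 13.96 ppm.
FC to add: 13.96 − 0.5 = 13.46 mg/L as Cl₂.
Cl₂ equivalent: 13.46 mg/L × 503,405 L = 6774 g.
Product at 59.9% available Cl: 6774 / 0.599 = 11,310 g.

11.3 kg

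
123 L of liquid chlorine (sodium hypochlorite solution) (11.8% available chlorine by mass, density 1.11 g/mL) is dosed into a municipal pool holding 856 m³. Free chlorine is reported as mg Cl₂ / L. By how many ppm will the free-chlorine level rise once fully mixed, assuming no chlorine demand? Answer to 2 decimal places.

Volume: 856 m³ = 856,000 L.
Mass of solution: 123 L × 1000 mL/L × 1.11 g/mL = 136,500 g.
Available chlorine delivered: 136,500 g × 0.118 = 16,110 g as Cl₂.
Concentration rise: 16,110 g / 856,000 L = 18.82 mg/L = 18.82 ppm.

18.82 ppm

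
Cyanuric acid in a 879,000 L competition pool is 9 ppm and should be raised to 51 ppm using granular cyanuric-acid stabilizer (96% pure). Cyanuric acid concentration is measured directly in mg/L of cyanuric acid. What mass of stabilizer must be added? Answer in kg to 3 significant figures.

CYA to add: (51 − 9) = 42 mg/L × 879,000 L = 36,920 g cyanuric acid.
At 96% purity: 36,920 / 0.96 = 38,460 g product.

38.5 kg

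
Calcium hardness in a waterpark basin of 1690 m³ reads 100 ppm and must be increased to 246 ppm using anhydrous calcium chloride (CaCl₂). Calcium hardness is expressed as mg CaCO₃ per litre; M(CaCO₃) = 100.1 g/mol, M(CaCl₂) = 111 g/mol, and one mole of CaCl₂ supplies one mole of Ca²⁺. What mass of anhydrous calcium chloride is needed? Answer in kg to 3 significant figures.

274 kg

Volume: 1690 m³ = 1,690,000 L.
Hardness to add: (246 − 100) = 146 mg/L as CaCO₃ × 1,690,000 L = 246,700 g as CaCO₃.
Moles of Ca²⁺ (1 mol Ca²⁺ ≡ 1 mol CaCO₃): 246,700 / 100.1 g/mol = 2465 mol.
Mass of CaCl₂: 2465 × 111 = 273,600 g.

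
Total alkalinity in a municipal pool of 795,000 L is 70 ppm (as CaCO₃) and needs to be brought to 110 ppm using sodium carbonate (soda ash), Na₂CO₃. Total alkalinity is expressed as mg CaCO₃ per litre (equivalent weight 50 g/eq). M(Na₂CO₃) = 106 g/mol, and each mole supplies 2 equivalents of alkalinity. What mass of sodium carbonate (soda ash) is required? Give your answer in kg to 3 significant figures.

33.7 kg

Alkalinity to add: (110 − 70) = 40 mg/L as CaCO₃ × 795,000 L = 31,800 g as CaCO₃.
Equivalents: 31,800 g ÷ 50 g/eq = 636 eq.
Each mole of Na₂CO₃ supplies 2 eq, so 636 / 2 = 318 mol.
Mass: 318 mol × 106 g/mol = 33,710 g.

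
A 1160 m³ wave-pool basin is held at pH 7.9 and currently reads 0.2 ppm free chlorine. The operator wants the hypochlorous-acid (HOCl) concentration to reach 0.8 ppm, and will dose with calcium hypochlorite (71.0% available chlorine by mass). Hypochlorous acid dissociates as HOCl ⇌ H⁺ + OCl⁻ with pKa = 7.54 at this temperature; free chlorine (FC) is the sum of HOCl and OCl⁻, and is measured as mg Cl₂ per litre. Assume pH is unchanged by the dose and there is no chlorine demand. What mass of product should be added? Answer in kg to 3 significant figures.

3.97 kg

Volume: 1160 m³ = 1,160,000 L.
[OCl⁻]/[HOCl] = 10^(pH − pKa) = 10^(7.9 − 7.54) = 2.291; fraction as HOCl = 1/(1 + 2.291) = 0.3039.
Free chlorine required for 0.8 ppm HOCl: 0.8 / 0.3039 = 2.633 ppm.
FC to add: 2.633 − 0.2 = 2.433 mg/L as Cl₂.
Cl₂ equivalent: 2.433 mg/L × 1,160,000 L = 2822 g.
Product at 71.0% available Cl: 2822 / 0.71 = 3975 g.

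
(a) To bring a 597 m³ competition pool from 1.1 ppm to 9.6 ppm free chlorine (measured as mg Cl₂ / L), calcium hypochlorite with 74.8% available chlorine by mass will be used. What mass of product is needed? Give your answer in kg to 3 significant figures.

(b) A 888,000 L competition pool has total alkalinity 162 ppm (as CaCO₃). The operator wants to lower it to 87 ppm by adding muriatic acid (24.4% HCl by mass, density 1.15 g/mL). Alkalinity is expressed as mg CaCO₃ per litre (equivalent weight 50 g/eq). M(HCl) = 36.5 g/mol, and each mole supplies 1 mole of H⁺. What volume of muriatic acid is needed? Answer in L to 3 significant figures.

(a) 6.78 kg; (b) 173 L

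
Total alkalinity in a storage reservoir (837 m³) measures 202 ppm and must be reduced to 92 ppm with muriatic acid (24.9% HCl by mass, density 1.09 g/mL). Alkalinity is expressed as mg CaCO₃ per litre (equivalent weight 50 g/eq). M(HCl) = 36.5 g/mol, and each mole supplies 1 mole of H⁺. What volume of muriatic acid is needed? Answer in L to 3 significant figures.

Volume: 837 m³ = 837,000 L.
Alkalinity to neutralize: (202 − 92) = 110 mg/L as CaCO₃ × 837,000 L = 92,070 g as CaCO₃.
Equivalents of H⁺ required: 92,070 ÷ 50 g/eq = 1841 eq = 1841 mol HCl.
Mass of HCl: 1841 × 36.5 = 67,210 g.
Mass of 24.9% solution: 67,210 / 0.249 = 269,900 g.
Volume: 269,900 g ÷ 1.09 g/mL = 247,600 mL.

248 L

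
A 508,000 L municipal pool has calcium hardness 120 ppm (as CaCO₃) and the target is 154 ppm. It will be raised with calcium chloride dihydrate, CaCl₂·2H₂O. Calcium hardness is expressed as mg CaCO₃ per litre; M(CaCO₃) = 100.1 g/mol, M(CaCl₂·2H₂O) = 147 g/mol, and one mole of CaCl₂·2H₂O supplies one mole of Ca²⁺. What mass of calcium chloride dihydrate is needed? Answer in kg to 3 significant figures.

25.4 kg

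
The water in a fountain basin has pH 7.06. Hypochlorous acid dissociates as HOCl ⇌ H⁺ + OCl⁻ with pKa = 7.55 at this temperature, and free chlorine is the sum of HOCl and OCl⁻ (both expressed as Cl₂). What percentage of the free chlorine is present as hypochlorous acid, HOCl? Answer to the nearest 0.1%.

75.6%

[OCl⁻]/[HOCl] = 10^(pH − pKa) = 10^(7.06 − 7.55) = 10^-0.49 = 0.3236.
Fraction as HOCl = 1 / (1 + 0.3236) = 0.7555.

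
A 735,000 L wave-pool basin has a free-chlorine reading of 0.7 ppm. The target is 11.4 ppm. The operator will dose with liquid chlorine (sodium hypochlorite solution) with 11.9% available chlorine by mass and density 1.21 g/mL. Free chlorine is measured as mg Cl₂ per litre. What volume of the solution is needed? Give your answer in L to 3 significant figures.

Chlorine deficit: 11.4 − 0.7 = 10.7 ppm = 10.7 mg/L as Cl₂.
Cl₂ equivalent needed: 10.7 mg/L × 735,000 L = 7,864,000 mg = 7864 g.
Product at 11.9% available chlorine: 7864 / 0.119 = 66,090 g.
Volume at density 1.21 g/mL: 66,090 g ÷ 1.21 g/mL = 54,620 mL.

54.6 L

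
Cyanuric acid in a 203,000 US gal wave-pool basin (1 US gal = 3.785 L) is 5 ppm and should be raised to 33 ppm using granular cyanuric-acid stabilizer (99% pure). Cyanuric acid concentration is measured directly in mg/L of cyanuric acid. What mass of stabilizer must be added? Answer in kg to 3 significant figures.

21.7 kg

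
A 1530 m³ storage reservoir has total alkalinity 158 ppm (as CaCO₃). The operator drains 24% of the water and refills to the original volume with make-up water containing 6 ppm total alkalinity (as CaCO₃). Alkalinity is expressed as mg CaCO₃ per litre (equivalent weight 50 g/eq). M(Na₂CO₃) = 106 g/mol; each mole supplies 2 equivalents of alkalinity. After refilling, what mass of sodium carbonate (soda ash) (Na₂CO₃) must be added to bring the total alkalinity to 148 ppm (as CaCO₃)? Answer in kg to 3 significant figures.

42.9 kg

Volume: 1530 m³ = 1,530,000 L.
After draining 24% and refilling: 158 × 0.76 + 6 × 0.24 = 121.52 ppm.
Deficit to target: 148 − 121.52 = 26.48 mg/L.
As CaCO₃: 26.48 mg/L × 1,530,000 L = 40,510 g; ÷ 50 g/eq ÷ 2 = 405.1 mol Na₂CO₃.
Mass: 405.1 × 106 = 42,950 g.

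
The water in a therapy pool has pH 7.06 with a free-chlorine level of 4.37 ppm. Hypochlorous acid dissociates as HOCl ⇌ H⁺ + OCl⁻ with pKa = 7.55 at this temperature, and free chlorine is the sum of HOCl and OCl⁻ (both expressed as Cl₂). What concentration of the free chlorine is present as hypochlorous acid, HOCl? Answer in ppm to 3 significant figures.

3.30 ppm

[OCl⁻]/[HOCl] = 10^(pH − pKa) = 10^(7.06 − 7.55) = 10^-0.49 = 0.3236.
Fraction as HOCl = 1 / (1 + 0.3236) = 0.7555.
HOCl = 0.7555 × 4.37 ppm = 3.302 ppm.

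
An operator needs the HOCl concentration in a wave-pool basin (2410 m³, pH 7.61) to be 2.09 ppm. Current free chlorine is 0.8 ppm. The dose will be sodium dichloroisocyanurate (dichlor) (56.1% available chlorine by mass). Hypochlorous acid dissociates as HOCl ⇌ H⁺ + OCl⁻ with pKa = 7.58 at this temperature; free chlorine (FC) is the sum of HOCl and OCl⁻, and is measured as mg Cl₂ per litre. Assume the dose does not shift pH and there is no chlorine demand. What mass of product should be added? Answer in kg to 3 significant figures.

15.2 kg

Volume: 2410 m³ = 2,410,000 L.
[OCl⁻]/[HOCl] = 10^(pH − pKa) = 10^(7.61 − 7.58) = 1.072; fraction as HOCl = 1/(1 + 1.072) = 0.4827.
Free chlorine required for 2.09 ppm HOCl: 2.09 / 0.4827 = 4.329 ppm.
FC to add: 4.329 − 0.8 = 3.529 mg/L as Cl₂.
Cl₂ equivalent: 3.529 mg/L × 2,410,000 L = 8506 g.
Product at 56.1% available Cl: 8506 / 0.561 = 15,160 g.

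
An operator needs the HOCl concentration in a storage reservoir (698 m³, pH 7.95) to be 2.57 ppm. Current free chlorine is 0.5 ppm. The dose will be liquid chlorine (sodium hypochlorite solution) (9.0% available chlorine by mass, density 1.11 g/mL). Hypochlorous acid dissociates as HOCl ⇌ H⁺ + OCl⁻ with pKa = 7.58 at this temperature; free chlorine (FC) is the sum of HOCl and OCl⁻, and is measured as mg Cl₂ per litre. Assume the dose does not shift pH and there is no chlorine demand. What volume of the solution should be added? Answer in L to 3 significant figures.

Volume: 698 m³ = 698,000 L.
[OCl⁻]/[HOCl] = 10^(pH − pKa) = 10^(7.95 − 7.58) = 2.344; fraction as HOCl = 1/(1 + 2.344) = 0.299.
Free chlorine required for 2.57 ppm HOCl: 2.57 / 0.299 = 8.595 ppm.
FC to add: 8.595 − 0.5 = 8.095 mg/L as Cl₂.
Cl₂ equivalent: 8.095 mg/L × 698,000 L = 5650 g.
Product at 9.0% available Cl: 5650 / 0.09 = 62,780 g.
Volume: 62,780 g ÷ 1.11 g/mL = 56,560 mL.

56.6 L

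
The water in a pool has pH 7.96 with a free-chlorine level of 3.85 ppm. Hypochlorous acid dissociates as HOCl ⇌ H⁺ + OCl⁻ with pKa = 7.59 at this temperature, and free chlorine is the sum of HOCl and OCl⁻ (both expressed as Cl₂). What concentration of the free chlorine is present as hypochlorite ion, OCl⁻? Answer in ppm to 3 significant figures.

[OCl⁻]/[HOCl] = 10^(pH − pKa) = 10^(7.96 − 7.59) = 10^0.37 = 2.344.
Fraction as HOCl = 1 / (1 + 2.344) = 0.299.
OCl⁻ = (1 − 0.299) × 3.85 ppm = 2.699 ppm.

2.70 ppm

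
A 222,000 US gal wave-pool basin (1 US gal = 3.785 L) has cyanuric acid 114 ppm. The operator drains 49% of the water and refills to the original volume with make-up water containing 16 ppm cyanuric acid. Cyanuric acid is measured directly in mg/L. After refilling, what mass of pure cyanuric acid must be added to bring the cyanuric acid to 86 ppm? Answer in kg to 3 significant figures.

Volume: 222,000 US gal × 3.785 L/gal = 840,270 L.
After draining 49% and refilling: 114 × 0.51 + 16 × 0.49 = 65.98 ppm.
Deficit to target: 86 − 65.98 = 20.02 mg/L.
Mass: 20.02 mg/L × 840,270 L = 16,820 g cyanuric acid.

16.8 kg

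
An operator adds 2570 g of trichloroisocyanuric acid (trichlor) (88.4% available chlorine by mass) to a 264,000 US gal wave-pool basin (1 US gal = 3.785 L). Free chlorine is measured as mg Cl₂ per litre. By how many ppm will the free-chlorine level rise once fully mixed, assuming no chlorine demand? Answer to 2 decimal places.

Volume: 264,000 US gal × 3.785 L/gal = 999,240 L.
Available chlorine delivered: 2570 g × 0.884 = 2272 g as Cl₂.
Concentration rise: 2272 g / 999,240 L = 2.274 mg/L = 2.27 ppm.

2.27 ppm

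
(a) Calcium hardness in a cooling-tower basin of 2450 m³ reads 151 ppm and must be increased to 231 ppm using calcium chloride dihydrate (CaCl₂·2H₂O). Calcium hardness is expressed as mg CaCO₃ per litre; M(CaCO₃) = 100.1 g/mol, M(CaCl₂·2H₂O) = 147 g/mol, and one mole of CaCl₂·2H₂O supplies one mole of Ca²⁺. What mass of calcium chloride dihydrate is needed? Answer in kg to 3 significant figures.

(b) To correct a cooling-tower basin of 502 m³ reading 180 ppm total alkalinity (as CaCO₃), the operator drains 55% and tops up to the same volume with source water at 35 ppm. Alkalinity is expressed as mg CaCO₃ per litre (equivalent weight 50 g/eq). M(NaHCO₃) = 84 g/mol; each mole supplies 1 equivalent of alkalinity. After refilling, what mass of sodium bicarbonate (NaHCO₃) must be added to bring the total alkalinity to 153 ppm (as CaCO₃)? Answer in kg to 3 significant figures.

(a) 288 kg; (b) 44.5 kg

(a) Volume: 2450 m³ = 2,450,000 L.
(a) Hardness to add: (231 − 151) = 80 mg/L as CaCO₃ × 2,450,000 L = 196,000 g as CaCO₃.
(a) Moles of Ca²⁺ (1 mol Ca²⁺ ≡ 1 mol CaCO₃): 196,000 / 100.1 g/mol = 1958 mol.
(a) Mass of CaCl₂·2H₂O: 1958 × 147 = 287,800 g.

(b) Volume: 502 m³ = 502,000 L.
(b) After draining 55% and refilling: 180 × 0.45 + 35 × 0.55 = 100.25 ppm.
(b) Deficit to target: 153 − 100.25 = 52.75 mg/L.
(b) As CaCO₃: 52.75 mg/L × 502,000 L = 26,480 g; ÷ 50 g/eq ÷ 1 = 529.6 mol NaHCO₃.
(b) Mass: 529.6 × 84 = 44,490 g.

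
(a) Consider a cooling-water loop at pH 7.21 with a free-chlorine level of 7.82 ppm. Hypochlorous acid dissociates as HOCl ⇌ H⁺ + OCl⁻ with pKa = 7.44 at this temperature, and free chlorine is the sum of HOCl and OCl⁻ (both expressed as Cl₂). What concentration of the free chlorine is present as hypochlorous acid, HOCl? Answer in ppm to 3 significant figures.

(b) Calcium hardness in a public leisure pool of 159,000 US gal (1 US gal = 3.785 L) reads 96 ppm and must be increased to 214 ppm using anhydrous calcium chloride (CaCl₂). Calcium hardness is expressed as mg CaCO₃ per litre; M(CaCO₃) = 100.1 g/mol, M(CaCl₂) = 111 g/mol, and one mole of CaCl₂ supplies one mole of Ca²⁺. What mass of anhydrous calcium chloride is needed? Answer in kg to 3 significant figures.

(a) 4.92 ppm; (b) 78.7 kg

(a) [OCl⁻]/[HOCl] = 10^(pH − pKa) = 10^(7.21 − 7.44) = 10^-0.23 = 0.5888.
(a) Fraction as HOCl = 1 / (1 + 0.5888) = 0.6294.
(a) HOCl = 0.6294 × 7.82 ppm = 4.922 ppm.

(b) Volume: 159,000 US gal × 3.785 L/gal = 601,815 L.
(b) Hardness to add: (214 − 96) = 118 mg/L as CaCO₃ × 601,815 L = 71,010 g as CaCO₃.
(b) Moles of Ca²⁺ (1 mol Ca²⁺ ≡ 1 mol CaCO₃): 71,010 / 100.1 g/mol = 709.4 mol.
(b) Mass of CaCl₂: 709.4 × 111 = 78,750 g.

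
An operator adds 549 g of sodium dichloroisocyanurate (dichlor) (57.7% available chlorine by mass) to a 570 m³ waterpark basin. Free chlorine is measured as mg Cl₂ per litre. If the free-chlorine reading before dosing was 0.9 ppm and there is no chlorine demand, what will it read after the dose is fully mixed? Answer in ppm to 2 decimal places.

1.46 ppm

Volume: 570 m³ = 570,000 L.
Available chlorine delivered: 549 g × 0.577 = 316.8 g as Cl₂.
Concentration rise: 316.8 g / 570,000 L = 0.5557 mg/L = 0.56 ppm.
Final FC: 0.9 + 0.56 = 1.46 ppm.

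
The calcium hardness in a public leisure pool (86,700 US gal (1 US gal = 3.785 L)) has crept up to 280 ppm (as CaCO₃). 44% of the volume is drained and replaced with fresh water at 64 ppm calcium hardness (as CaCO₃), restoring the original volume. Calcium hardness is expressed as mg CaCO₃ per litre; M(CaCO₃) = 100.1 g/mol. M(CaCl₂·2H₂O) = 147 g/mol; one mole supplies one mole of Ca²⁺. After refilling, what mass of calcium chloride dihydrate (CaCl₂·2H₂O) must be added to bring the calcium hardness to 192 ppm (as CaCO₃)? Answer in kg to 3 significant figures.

3.39 kg

Volume: 86,700 US gal × 3.785 L/gal = 328,160 L.
After draining 44% and refilling: 280 × 0.56 + 64 × 0.44 = 184.96 ppm.
Deficit to target: 192 − 184.96 = 7.04 mg/L.
As CaCO₃: 7.04 mg/L × 328,160 L = 2310 g; ÷ 100.1 = 23.08 mol Ca²⁺.
Mass: 23.08 × 147 = 3393 g.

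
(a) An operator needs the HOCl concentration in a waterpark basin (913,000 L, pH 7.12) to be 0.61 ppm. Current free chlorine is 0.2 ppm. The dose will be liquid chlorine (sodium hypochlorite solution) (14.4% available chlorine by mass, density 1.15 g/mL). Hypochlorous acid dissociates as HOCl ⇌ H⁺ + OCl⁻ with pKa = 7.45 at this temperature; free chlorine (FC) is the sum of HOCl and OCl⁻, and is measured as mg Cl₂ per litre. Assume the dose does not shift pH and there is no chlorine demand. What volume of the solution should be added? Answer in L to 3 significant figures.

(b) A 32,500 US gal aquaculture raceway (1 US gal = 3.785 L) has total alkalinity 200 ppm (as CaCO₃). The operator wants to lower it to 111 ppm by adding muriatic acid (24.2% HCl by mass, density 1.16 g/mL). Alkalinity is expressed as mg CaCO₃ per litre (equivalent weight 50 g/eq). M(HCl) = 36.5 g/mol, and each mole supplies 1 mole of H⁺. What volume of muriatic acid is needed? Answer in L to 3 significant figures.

(a) [OCl⁻]/[HOCl] = 10^(pH − pKa) = 10^(7.12 − 7.45) = 0.4677; fraction as HOCl = 1/(1 + 0.4677) = 0.6813.
(a) Free chlorine required for 0.61 ppm HOCl: 0.61 / 0.6813 = 0.8953 ppm.
(a) FC to add: 0.8953 − 0.2 = 0.6953 mg/L as Cl₂.
(a) Cl₂ equivalent: 0.6953 mg/L × 913,000 L = 634.8 g.
(a) Product at 14.4% available Cl: 634.8 / 0.144 = 4409 g.
(a) Volume: 4409 g ÷ 1.15 g/mL = 3833 mL.

(b) Volume: 32,500 US gal × 3.785 L/gal = 123,012 L.
(b) Alkalinity to neutralize: (200 − 111) = 89 mg/L as CaCO₃ × 123,012 L = 10,950 g as CaCO₃.
(b) Equivalents of H⁺ required: 10,950 ÷ 50 g/eq = 219 eq = 219 mol HCl.
(b) Mass of HCl: 219 × 36.5 = 7992 g.
(b) Mass of 24.2% solution: 7992 / 0.242 = 33,030 g.
(b) Volume: 33,030 g ÷ 1.16 g/mL = 28,470 mL.

(a) 3.83 L; (b) 28.5 L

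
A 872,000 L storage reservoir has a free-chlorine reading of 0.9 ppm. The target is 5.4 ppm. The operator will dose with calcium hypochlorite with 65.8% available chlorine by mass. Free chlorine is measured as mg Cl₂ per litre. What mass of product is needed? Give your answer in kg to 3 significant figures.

5.96 kg

Chlorine deficit: 5.4 − 0.9 = 4.5 ppm = 4.5 mg/L as Cl₂.
Cl₂ equivalent needed: 4.5 mg/L × 872,000 L = 3,924,000 mg = 3924 g.
Product at 65.8% available chlorine: 3924 / 0.658 = 5964 g.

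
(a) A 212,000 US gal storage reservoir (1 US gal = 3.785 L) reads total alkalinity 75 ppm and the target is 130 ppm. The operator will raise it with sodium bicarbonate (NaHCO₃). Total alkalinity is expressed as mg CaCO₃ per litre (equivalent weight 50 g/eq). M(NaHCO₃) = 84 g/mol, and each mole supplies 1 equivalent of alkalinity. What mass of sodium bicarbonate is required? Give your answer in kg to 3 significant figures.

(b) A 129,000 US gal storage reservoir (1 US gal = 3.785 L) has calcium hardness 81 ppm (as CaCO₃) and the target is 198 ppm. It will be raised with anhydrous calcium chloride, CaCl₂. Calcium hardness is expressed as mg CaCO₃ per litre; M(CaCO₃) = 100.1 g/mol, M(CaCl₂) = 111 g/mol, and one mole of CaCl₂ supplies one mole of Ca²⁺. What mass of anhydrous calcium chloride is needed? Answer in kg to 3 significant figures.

(a) 74.1 kg; (b) 63.3 kg

(a) Volume: 212,000 US gal × 3.785 L/gal = 802,420 L.
(a) Alkalinity to add: (130 − 75) = 55 mg/L as CaCO₃ × 802,420 L = 44,130 g as CaCO₃.
(a) Equivalents: 44,130 g ÷ 50 g/eq = 882.7 eq.
(a) NaHCO₃ supplies 1 eq per mole → 882.7 mol.
(a) Mass: 882.7 mol × 84 g/mol = 74,140 g.

(b) Volume: 129,000 US gal × 3.785 L/gal = 488,265 L.
(b) Hardness to add: (198 − 81) = 117 mg/L as CaCO₃ × 488,265 L = 57,130 g as CaCO₃.
(b) Moles of Ca²⁺ (1 mol Ca²⁺ ≡ 1 mol CaCO₃): 57,130 / 100.1 g/mol = 570.7 mol.
(b) Mass of CaCl₂: 570.7 × 111 = 63,350 g.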